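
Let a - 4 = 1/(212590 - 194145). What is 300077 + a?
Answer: 5534994046/18445 ≈ 3.0008e+5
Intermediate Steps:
a = 73781/18445 (a = 4 + 1/(212590 - 194145) = 4 + 1/18445 = 73781/18445 ≈ 4.0001)
300077 + a = 300077 + 73781/18445 = 5534994046/18445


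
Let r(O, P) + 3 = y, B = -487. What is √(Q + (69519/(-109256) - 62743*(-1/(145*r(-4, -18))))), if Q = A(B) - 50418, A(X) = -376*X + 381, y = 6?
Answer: 19*√208385156464753170/23763180 ≈ 364.99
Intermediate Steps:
r(O, P) = 3 (r(O, P) = -3 + 6 = 3)
A(X) = 381 - 376*X
Q = 133075 (Q = (381 - 376*(-487)) - 50418 = (381 + 183112) - 50418 = 183493 - 50418 = 133075)
√(Q + (69519/(-109256) - 62743*(-1/(145*r(-4, -18))))) = √(133075 + (69519/(-109256) - 62743/(3*(-145)))) = √(133075 + (69519*(-1/109256) - 62743/(-435))) = √(133075 + (-69519/109256 - 62743*(-1/435))) = √(133075 + (-69519/109256 + 62743/435)) = √(133075 + 6824808443/47526360) = √(6331395165443/47526360) = 19*√208385156464753170/23763180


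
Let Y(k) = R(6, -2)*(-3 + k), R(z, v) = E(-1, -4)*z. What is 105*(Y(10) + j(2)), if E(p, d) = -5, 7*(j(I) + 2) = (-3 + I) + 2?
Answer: -22245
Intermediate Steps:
j(I) = -15/7 + I/7 (j(I) = -2 + ((-3 + I) + 2)/7 = -2 + (-1 + I)/7 = -2 + (-⅐ + I/7) = -15/7 + I/7)
R(z, v) = -5*z
Y(k) = 90 - 30*k (Y(k) = (-5*6)*(-3 + k) = -30*(-3 + k) = 90 - 30*k)
105*(Y(10) + j(2)) = 105*((90 - 30*10) + (-15/7 + (⅐)*2)) = 105*((90 - 300) + (-15/7 + 2/7)) = 105*(-210 - 13/7) = 105*(-1483/7) = -22245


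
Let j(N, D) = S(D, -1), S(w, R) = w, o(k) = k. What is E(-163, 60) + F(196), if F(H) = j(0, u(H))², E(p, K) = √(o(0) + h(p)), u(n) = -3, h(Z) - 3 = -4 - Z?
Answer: 9 + 9*√2 ≈ 21.728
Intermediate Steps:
h(Z) = -1 - Z (h(Z) = 3 + (-4 - Z) = -1 - Z)
j(N, D) = D
E(p, K) = √(-1 - p) (E(p, K) = √(0 + (-1 - p)) = √(-1 - p))
F(H) = 9 (F(H) = (-3)² = 9)
E(-163, 60) + F(196) = √(-1 - 1*(-163)) + 9 = √(-1 + 163) + 9 = √162 + 9 = 9*√2 + 9 = 9 + 9*√2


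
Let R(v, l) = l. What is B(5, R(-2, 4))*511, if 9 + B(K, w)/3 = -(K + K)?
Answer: -29127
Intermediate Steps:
B(K, w) = -27 - 6*K (B(K, w) = -27 + 3*(-(K + K)) = -27 + 3*(-2*K) = -27 - 6*K)
B(5, R(-2, 4))*511 = (-27 - 6*5)*511 = (-27 - 30)*511 = -57*511 = -29127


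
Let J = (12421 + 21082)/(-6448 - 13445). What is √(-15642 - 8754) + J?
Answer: -33503/19893 + 2*I*√6099 ≈ -1.6842 + 156.19*I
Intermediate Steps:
J = -33503/19893 (J = 33503/(-19893) = 33503*(-1/19893) = -33503/19893 ≈ -1.6842)
√(-15642 - 8754) + J = √(-15642 - 8754) - 33503/19893 = √(-24396) - 33503/19893 = 2*I*√6099 - 33503/19893 = -33503/19893 + 2*I*√6099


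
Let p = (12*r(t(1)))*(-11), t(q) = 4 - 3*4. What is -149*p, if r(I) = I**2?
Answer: 1258752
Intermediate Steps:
t(q) = -8 (t(q) = 4 - 12 = -8)
p = -8448 (p = (12*(-8)**2)*(-11) = (12*64)*(-11) = 768*(-11) = -8448)
-149*p = -149*(-8448) = 1258752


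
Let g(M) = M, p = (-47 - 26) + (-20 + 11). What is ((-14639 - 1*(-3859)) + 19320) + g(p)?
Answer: 8458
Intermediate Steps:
p = -82 (p = -73 - 9 = -82)
((-14639 - 1*(-3859)) + 19320) + g(p) = ((-14639 - 1*(-3859)) + 19320) - 82 = ((-14639 + 3859) + 19320) - 82 = (-10780 + 19320) - 82 = 8540 - 82 = 8458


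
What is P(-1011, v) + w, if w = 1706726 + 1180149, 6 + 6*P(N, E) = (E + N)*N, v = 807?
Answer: 2921248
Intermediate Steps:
P(N, E) = -1 + N*(E + N)/6 (P(N, E) = -1 + ((E + N)*N)/6 = -1 + (N*(E + N))/6 = -1 + N*(E + N)/6)
w = 2886875
P(-1011, v) + w = (-1 + (⅙)*(-1011)² + (⅙)*807*(-1011)) + 2886875 = (-1 + (⅙)*1022121 - 271959/2) + 2886875 = (-1 + 340707/2 - 271959/2) + 2886875 = 34373 + 2886875 = 2921248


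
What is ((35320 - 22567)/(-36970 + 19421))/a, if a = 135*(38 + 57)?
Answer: -13/229425 ≈ -5.6663e-5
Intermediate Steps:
a = 12825 (a = 135*95 = 12825)
((35320 - 22567)/(-36970 + 19421))/a = ((35320 - 22567)/(-36970 + 19421))/12825 = (12753/(-17549))*(1/12825) = (12753*(-1/17549))*(1/12825) = -117/161*1/12825 = -13/229425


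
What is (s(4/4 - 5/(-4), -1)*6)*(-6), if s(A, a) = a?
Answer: 36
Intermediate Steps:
(s(4/4 - 5/(-4), -1)*6)*(-6) = -1*6*(-6) = -6*(-6) = 36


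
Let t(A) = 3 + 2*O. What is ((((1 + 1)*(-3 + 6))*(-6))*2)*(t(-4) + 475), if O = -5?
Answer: -33696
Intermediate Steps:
t(A) = -7 (t(A) = 3 + 2*(-5) = 3 - 10 = -7)
((((1 + 1)*(-3 + 6))*(-6))*2)*(t(-4) + 475) = ((((1 + 1)*(-3 + 6))*(-6))*2)*(-7 + 475) = (((2*3)*(-6))*2)*468 = ((6*(-6))*2)*468 = -36*2*468 = -72*468 = -33696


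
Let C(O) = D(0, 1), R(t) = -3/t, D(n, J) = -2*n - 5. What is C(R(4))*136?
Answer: -680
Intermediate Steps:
D(n, J) = -5 - 2*n
C(O) = -5 (C(O) = -5 - 2*0 = -5 + 0 = -5)
C(R(4))*136 = -5*136 = -680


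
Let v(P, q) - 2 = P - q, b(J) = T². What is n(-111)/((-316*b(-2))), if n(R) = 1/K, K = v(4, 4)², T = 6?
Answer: -1/45504 ≈ -2.1976e-5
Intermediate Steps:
b(J) = 36 (b(J) = 6² = 36)
v(P, q) = 2 + P - q (v(P, q) = 2 + (P - q) = 2 + P - q)
K = 4 (K = (2 + 4 - 1*4)² = (2 + 4 - 4)² = 2² = 4)
n(R) = ¼ (n(R) = 1/4 = ¼)
n(-111)/((-316*b(-2))) = 1/(4*((-316*36))) = (¼)/(-11376) = (¼)*(-1/11376) = -1/45504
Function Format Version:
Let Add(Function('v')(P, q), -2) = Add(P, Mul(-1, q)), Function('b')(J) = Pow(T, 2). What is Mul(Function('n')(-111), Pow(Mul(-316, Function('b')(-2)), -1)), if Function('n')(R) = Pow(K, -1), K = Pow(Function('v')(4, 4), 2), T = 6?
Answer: Rational(-1, 45504) ≈ -2.1976e-5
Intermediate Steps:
Function('b')(J) = 36 (Function('b')(J) = Pow(6, 2) = 36)
Function('v')(P, q) = Add(2, P, Mul(-1, q)) (Function('v')(P, q) = Add(2, Add(P, Mul(-1, q))) = Add(2, P, Mul(-1, q)))
K = 4 (K = Pow(Add(2, 4, Mul(-1, 4)), 2) = Pow(Add(2, 4, -4), 2) = Pow(2, 2) = 4)
Function('n')(R) = Rational(1, 4) (Function('n')(R) = Pow(4, -1) = Rational(1, 4))
Mul(Function('n')(-111), Pow(Mul(-316, Function('b')(-2)), -1)) = Mul(Rational(1, 4), Pow(Mul(-316, 36), -1)) = Mul(Rational(1, 4), Pow(-11376, -1)) = Mul(Rational(1, 4), Rational(-1, 11376)) = Rational(-1, 45504)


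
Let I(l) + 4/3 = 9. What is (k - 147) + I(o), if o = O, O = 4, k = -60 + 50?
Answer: -448/3 ≈ -149.33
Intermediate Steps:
k = -10
o = 4
I(l) = 23/3 (I(l) = -4/3 + 9 = 23/3)
(k - 147) + I(o) = (-10 - 147) + 23/3 = -157 + 23/3 = -448/3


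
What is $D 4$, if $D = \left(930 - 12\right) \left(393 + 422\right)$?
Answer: $2992680$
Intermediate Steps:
$D = 748170$ ($D = \left(930 - 12\right) 815 = 918 \cdot 815 = 748170$)
$D 4 = 748170 \cdot 4 = 2992680$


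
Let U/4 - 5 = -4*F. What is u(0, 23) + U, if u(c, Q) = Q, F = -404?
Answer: 6507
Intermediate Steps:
U = 6484 (U = 20 + 4*(-4*(-404)) = 20 + 4*1616 = 20 + 6464 = 6484)
u(0, 23) + U = 23 + 6484 = 6507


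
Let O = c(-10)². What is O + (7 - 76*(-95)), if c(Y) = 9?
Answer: 7308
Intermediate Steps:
O = 81 (O = 9² = 81)
O + (7 - 76*(-95)) = 81 + (7 - 76*(-95)) = 81 + (7 + 7220) = 81 + 7227 = 7308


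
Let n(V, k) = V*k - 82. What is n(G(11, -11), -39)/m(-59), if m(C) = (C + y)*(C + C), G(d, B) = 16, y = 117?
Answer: 353/3422 ≈ 0.10316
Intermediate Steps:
n(V, k) = -82 + V*k
m(C) = 2*C*(117 + C) (m(C) = (C + 117)*(C + C) = (117 + C)*(2*C) = 2*C*(117 + C))
n(G(11, -11), -39)/m(-59) = (-82 + 16*(-39))/((2*(-59)*(117 - 59))) = (-82 - 624)/((2*(-59)*58)) = -706/(-6844) = -706*(-1/6844) = 353/3422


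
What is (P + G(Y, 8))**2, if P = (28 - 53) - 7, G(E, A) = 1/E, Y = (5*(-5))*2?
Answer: 2563201/2500 ≈ 1025.3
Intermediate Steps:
Y = -50 (Y = -25*2 = -50)
P = -32 (P = -25 - 7 = -32)
(P + G(Y, 8))**2 = (-32 + 1/(-50))**2 = (-32 - 1/50)**2 = (-1601/50)**2 = 2563201/2500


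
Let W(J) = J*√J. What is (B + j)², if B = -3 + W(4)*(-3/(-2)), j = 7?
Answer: 256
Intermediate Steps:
W(J) = J^(3/2)
B = 9 (B = -3 + 4^(3/2)*(-3/(-2)) = -3 + 8*(-3*(-½)) = -3 + 8*(3/2) = -3 + 12 = 9)
(B + j)² = (9 + 7)² = 16² = 256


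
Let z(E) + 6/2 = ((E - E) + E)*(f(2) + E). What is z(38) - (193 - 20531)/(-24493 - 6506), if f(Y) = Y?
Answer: 47005145/30999 ≈ 1516.3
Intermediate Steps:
z(E) = -3 + E*(2 + E) (z(E) = -3 + ((E - E) + E)*(2 + E) = -3 + (0 + E)*(2 + E) = -3 + E*(2 + E))
z(38) - (193 - 20531)/(-24493 - 6506) = (-3 + 38² + 2*38) - (193 - 20531)/(-24493 - 6506) = (-3 + 1444 + 76) - (-20338)/(-30999) = 1517 - (-20338)*(-1)/30999 = 1517 - 1*20338/30999 = 1517 - 20338/30999 = 47005145/30999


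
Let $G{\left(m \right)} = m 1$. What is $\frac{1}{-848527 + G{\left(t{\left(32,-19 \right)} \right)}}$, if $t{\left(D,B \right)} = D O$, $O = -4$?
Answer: $- \frac{1}{848655} \approx -1.1783 \cdot 10^{-6}$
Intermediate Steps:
$t{\left(D,B \right)} = - 4 D$ ($t{\left(D,B \right)} = D \left(-4\right) = - 4 D$)
$G{\left(m \right)} = m$
$\frac{1}{-848527 + G{\left(t{\left(32,-19 \right)} \right)}} = \frac{1}{-848527 - 128} = \frac{1}{-848655} = - \frac{1}{848655}$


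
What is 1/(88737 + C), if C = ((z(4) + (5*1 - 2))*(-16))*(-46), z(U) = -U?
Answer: 1/88001 ≈ 1.1364e-5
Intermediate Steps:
C = -736 (C = ((-1*4 + (5*1 - 2))*(-16))*(-46) = ((-4 + (5 - 2))*(-16))*(-46) = ((-4 + 3)*(-16))*(-46) = -1*(-16)*(-46) = 16*(-46) = -736)
1/(88737 + C) = 1/(88737 - 736) = 1/88001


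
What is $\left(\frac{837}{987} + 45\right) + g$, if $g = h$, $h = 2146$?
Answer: $\frac{721118}{329} \approx 2191.8$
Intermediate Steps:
$g = 2146$
$\left(\frac{837}{987} + 45\right) + g = \left(\frac{837}{987} + 45\right) + 2146 = \left(837 \cdot \frac{1}{987} + 45\right) + 2146 = \left(\frac{279}{329} + 45\right) + 2146 = \frac{15084}{329} + 2146 = \frac{721118}{329}$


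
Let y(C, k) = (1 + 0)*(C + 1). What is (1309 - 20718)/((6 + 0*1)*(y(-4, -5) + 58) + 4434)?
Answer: -19409/4764 ≈ -4.0741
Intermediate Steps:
y(C, k) = 1 + C (y(C, k) = 1*(1 + C) = 1 + C)
(1309 - 20718)/((6 + 0*1)*(y(-4, -5) + 58) + 4434) = (1309 - 20718)/((6 + 0*1)*((1 - 4) + 58) + 4434) = -19409/((6 + 0)*(-3 + 58) + 4434) = -19409/(6*55 + 4434) = -19409/(330 + 4434) = -19409/4764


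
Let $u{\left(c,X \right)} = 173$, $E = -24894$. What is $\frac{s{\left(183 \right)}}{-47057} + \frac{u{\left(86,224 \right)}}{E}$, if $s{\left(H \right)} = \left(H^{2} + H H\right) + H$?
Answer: $- \frac{1680046795}{1171436958} \approx -1.4342$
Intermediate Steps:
$s{\left(H \right)} = H + 2 H^{2}$ ($s{\left(H \right)} = \left(H^{2} + H^{2}\right) + H = 2 H^{2} + H = H + 2 H^{2}$)
$\frac{s{\left(183 \right)}}{-47057} + \frac{u{\left(86,224 \right)}}{E} = \frac{183 \left(1 + 2 \cdot 183\right)}{-47057} + \frac{173}{-24894} = 183 \left(1 + 366\right) \left(- \frac{1}{47057}\right) + 173 \left(- \frac{1}{24894}\right) = 183 \cdot 367 \left(- \frac{1}{47057}\right) - \frac{173}{24894} = 67161 \left(- \frac{1}{47057}\right) - \frac{173}{24894} = - \frac{67161}{47057} - \frac{173}{24894} = - \frac{1680046795}{1171436958}$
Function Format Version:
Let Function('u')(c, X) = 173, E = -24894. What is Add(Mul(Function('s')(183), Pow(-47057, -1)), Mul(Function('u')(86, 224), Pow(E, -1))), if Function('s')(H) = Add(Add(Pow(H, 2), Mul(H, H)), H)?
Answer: Rational(-1680046795, 1171436958) ≈ -1.4342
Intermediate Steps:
Function('s')(H) = Add(H, Mul(2, Pow(H, 2))) (Function('s')(H) = Add(Add(Pow(H, 2), Pow(H, 2)), H) = Add(Mul(2, Pow(H, 2)), H) = Add(H, Mul(2, Pow(H, 2))))
Add(Mul(Function('s')(183), Pow(-47057, -1)), Mul(Function('u')(86, 224), Pow(E, -1))) = Add(Mul(Mul(183, Add(1, Mul(2, 183))), Pow(-47057, -1)), Mul(173, Pow(-24894, -1))) = Add(Mul(Mul(183, Add(1, 366)), Rational(-1, 47057)), Mul(173, Rational(-1, 24894))) = Add(Mul(Mul(183, 367), Rational(-1, 47057)), Rational(-173, 24894)) = Add(Mul(67161, Rational(-1, 47057)), Rational(-173, 24894)) = Add(Rational(-67161, 47057), Rational(-173, 24894)) = Rational(-1680046795, 1171436958)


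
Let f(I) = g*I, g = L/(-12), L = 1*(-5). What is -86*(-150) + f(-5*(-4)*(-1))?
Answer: 38675/3 ≈ 12892.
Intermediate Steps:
L = -5
g = 5/12 (g = -5/(-12) = -5*(-1/12) = 5/12 ≈ 0.41667)
f(I) = 5*I/12
-86*(-150) + f(-5*(-4)*(-1)) = -86*(-150) + 5*(-5*(-4)*(-1))/12 = 12900 + 5*(20*(-1))/12 = 12900 + (5/12)*(-20) = 12900 - 25/3 = 38675/3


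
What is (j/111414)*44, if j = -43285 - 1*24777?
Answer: -1497364/55707 ≈ -26.879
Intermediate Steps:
j = -68062 (j = -43285 - 24777 = -68062)
(j/111414)*44 = -68062/111414*44 = -68062*1/111414*44 = -34031/55707*44 = -1497364/55707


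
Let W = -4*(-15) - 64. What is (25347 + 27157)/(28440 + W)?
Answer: 13126/7109 ≈ 1.8464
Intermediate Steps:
W = -4 (W = 60 - 64 = -4)
(25347 + 27157)/(28440 + W) = (25347 + 27157)/(28440 - 4) = 52504/28436 = 52504*(1/28436) = 13126/7109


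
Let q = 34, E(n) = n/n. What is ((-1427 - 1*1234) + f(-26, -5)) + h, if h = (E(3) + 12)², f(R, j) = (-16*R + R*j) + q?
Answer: -1912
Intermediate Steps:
E(n) = 1
f(R, j) = 34 - 16*R + R*j (f(R, j) = (-16*R + R*j) + 34 = 34 - 16*R + R*j)
h = 169 (h = (1 + 12)² = 13² = 169)
((-1427 - 1*1234) + f(-26, -5)) + h = ((-1427 - 1*1234) + (34 - 16*(-26) - 26*(-5))) + 169 = ((-1427 - 1234) + (34 + 416 + 130)) + 169 = (-2661 + 580) + 169 = -2081 + 169 = -1912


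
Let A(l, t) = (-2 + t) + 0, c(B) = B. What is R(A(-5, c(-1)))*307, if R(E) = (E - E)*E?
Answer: 0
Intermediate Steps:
A(l, t) = -2 + t
R(E) = 0 (R(E) = 0*E = 0)
R(A(-5, c(-1)))*307 = 0*307 = 0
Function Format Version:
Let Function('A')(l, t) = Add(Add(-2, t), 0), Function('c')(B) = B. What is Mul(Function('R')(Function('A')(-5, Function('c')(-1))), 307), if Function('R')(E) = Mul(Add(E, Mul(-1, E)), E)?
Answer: 0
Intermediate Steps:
Function('A')(l, t) = Add(-2, t)
Function('R')(E) = 0 (Function('R')(E) = Mul(0, E) = 0)
Mul(Function('R')(Function('A')(-5, Function('c')(-1))), 307) = Mul(0, 307) = 0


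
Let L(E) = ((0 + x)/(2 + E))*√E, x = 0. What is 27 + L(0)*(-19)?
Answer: 27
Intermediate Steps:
L(E) = 0 (L(E) = ((0 + 0)/(2 + E))*√E = (0/(2 + E))*√E = 0*√E = 0)
27 + L(0)*(-19) = 27 + 0*(-19) = 27 + 0 = 27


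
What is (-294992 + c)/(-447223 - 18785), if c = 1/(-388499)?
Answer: 114604097009/181043641992 ≈ 0.63302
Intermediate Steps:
c = -1/388499 ≈ -2.5740e-6
(-294992 + c)/(-447223 - 18785) = (-294992 - 1/388499)/(-447223 - 18785) = -114604097009/388499/(-466008) = -114604097009/388499*(-1/466008) = 114604097009/181043641992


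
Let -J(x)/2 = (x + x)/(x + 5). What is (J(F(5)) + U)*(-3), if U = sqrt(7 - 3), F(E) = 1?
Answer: -4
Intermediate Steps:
U = 2 (U = sqrt(4) = 2)
J(x) = -4*x/(5 + x) (J(x) = -2*(x + x)/(x + 5) = -2*2*x/(5 + x) = -4*x/(5 + x))
(J(F(5)) + U)*(-3) = (-4*1/(5 + 1) + 2)*(-3) = (-4*1/6 + 2)*(-3) = (-4*1*1/6 + 2)*(-3) = (-2/3 + 2)*(-3) = (4/3)*(-3) = -4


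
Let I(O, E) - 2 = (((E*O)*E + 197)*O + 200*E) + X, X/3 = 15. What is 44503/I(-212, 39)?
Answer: 44503/68325907 ≈ 0.00065133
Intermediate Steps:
X = 45 (X = 3*15 = 45)
I(O, E) = 47 + 200*E + O*(197 + O*E²) (I(O, E) = 2 + ((((E*O)*E + 197)*O + 200*E) + 45) = 2 + (((O*E² + 197)*O + 200*E) + 45) = 2 + (((197 + O*E²)*O + 200*E) + 45) = 2 + ((O*(197 + O*E²) + 200*E) + 45) = 2 + ((200*E + O*(197 + O*E²)) + 45) = 2 + (45 + 200*E + O*(197 + O*E²)) = 47 + 200*E + O*(197 + O*E²))
44503/I(-212, 39) = 44503/(47 + 197*(-212) + 200*39 + 39²*(-212)²) = 44503/(47 - 41764 + 7800 + 1521*44944) = 44503/(47 - 41764 + 7800 + 68359824) = 44503/68325907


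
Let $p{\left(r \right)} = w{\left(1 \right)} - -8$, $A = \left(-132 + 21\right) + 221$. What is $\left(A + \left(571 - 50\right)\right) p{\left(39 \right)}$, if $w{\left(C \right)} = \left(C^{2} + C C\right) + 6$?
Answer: $10096$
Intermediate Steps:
$A = 110$ ($A = -111 + 221 = 110$)
$w{\left(C \right)} = 6 + 2 C^{2}$ ($w{\left(C \right)} = \left(C^{2} + C^{2}\right) + 6 = 2 C^{2} + 6 = 6 + 2 C^{2}$)
$p{\left(r \right)} = 16$ ($p{\left(r \right)} = \left(6 + 2 \cdot 1^{2}\right) - -8 = \left(6 + 2 \cdot 1\right) + 8 = \left(6 + 2\right) + 8 = 8 + 8 = 16$)
$\left(A + \left(571 - 50\right)\right) p{\left(39 \right)} = \left(110 + \left(571 - 50\right)\right) 16 = \left(110 + 521\right) 16 = 631 \cdot 16 = 10096$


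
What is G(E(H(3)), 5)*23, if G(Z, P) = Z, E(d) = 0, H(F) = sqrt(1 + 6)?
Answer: 0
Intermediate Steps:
H(F) = sqrt(7)
G(E(H(3)), 5)*23 = 0*23 = 0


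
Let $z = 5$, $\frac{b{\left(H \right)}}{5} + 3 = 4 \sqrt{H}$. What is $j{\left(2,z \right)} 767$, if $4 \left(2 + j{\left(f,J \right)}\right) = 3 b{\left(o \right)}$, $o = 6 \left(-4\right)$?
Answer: $- \frac{40651}{4} + 23010 i \sqrt{6} \approx -10163.0 + 56363.0 i$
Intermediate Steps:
$o = -24$
$b{\left(H \right)} = -15 + 20 \sqrt{H}$ ($b{\left(H \right)} = -15 + 5 \cdot 4 \sqrt{H} = -15 + 20 \sqrt{H}$)
$j{\left(f,J \right)} = - \frac{53}{4} + 30 i \sqrt{6}$ ($j{\left(f,J \right)} = -2 + \frac{3 \left(-15 + 20 \sqrt{-24}\right)}{4} = -2 + \frac{3 \left(-15 + 20 \cdot 2 i \sqrt{6}\right)}{4} = -2 + \frac{3 \left(-15 + 40 i \sqrt{6}\right)}{4} = -2 + \frac{-45 + 120 i \sqrt{6}}{4} = -2 - \left(\frac{45}{4} - 30 i \sqrt{6}\right) = - \frac{53}{4} + 30 i \sqrt{6}$)
$j{\left(2,z \right)} 767 = \left(- \frac{53}{4} + 30 i \sqrt{6}\right) 767 = - \frac{40651}{4} + 23010 i \sqrt{6}$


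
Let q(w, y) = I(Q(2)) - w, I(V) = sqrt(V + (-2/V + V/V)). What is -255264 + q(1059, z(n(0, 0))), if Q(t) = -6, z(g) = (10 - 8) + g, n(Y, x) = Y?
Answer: -256323 + I*sqrt(42)/3 ≈ -2.5632e+5 + 2.1602*I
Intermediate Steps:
z(g) = 2 + g
I(V) = sqrt(1 + V - 2/V) (I(V) = sqrt(V + (-2/V + 1)) = sqrt(V + (1 - 2/V)) = sqrt(1 + V - 2/V))
q(w, y) = -w + I*sqrt(42)/3 (q(w, y) = sqrt(1 - 6 - 2/(-6)) - w = sqrt(1 - 6 - 2*(-1/6)) - w = sqrt(1 - 6 + 1/3) - w = sqrt(-14/3) - w = I*sqrt(42)/3 - w = -w + I*sqrt(42)/3)
-255264 + q(1059, z(n(0, 0))) = -255264 + (-1*1059 + I*sqrt(42)/3) = -255264 + (-1059 + I*sqrt(42)/3) = -256323 + I*sqrt(42)/3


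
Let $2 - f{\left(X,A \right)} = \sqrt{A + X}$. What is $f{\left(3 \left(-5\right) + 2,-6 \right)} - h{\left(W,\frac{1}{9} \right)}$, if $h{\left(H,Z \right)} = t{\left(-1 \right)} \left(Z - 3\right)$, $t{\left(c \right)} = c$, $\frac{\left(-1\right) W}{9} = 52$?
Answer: $- \frac{8}{9} - i \sqrt{19} \approx -0.88889 - 4.3589 i$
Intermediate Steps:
$W = -468$ ($W = \left(-9\right) 52 = -468$)
$h{\left(H,Z \right)} = 3 - Z$ ($h{\left(H,Z \right)} = - (Z - 3) = - (-3 + Z) = 3 - Z$)
$f{\left(X,A \right)} = 2 - \sqrt{A + X}$
$f{\left(3 \left(-5\right) + 2,-6 \right)} - h{\left(W,\frac{1}{9} \right)} = \left(2 - \sqrt{-6 + \left(3 \left(-5\right) + 2\right)}\right) - \left(3 - \frac{1}{9}\right) = \left(2 - \sqrt{-6 + \left(-15 + 2\right)}\right) - \left(3 - \frac{1}{9}\right) = \left(2 - \sqrt{-6 - 13}\right) - \left(3 - \frac{1}{9}\right) = \left(2 - \sqrt{-19}\right) - \frac{26}{9} = \left(2 - i \sqrt{19}\right) - \frac{26}{9} = - \frac{8}{9} - i \sqrt{19}$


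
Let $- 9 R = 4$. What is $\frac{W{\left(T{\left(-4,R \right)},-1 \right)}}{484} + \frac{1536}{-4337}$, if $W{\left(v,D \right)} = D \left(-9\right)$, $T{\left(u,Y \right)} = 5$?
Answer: $- \frac{704391}{2099108} \approx -0.33557$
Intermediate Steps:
$R = - \frac{4}{9}$ ($R = \left(- \frac{1}{9}\right) 4 = - \frac{4}{9} \approx -0.44444$)
$W{\left(v,D \right)} = - 9 D$
$\frac{W{\left(T{\left(-4,R \right)},-1 \right)}}{484} + \frac{1536}{-4337} = \frac{\left(-9\right) \left(-1\right)}{484} + \frac{1536}{-4337} = 9 \cdot \frac{1}{484} + 1536 \left(- \frac{1}{4337}\right) = \frac{9}{484} - \frac{1536}{4337} = - \frac{704391}{2099108}$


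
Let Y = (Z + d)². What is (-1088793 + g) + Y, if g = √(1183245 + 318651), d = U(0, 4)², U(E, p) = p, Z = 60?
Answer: -1083017 + 2*√375474 ≈ -1.0818e+6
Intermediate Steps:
d = 16 (d = 4² = 16)
g = 2*√375474 (g = √1501896 = 2*√375474 ≈ 1225.5)
Y = 5776 (Y = (60 + 16)² = 76² = 5776)
(-1088793 + g) + Y = (-1088793 + 2*√375474) + 5776 = -1083017 + 2*√375474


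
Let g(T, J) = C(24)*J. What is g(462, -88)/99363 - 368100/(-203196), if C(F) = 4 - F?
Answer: 279796555/152955789 ≈ 1.8293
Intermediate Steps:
g(T, J) = -20*J (g(T, J) = (4 - 1*24)*J = (4 - 24)*J = -20*J)
g(462, -88)/99363 - 368100/(-203196) = -20*(-88)/99363 - 368100/(-203196) = 1760*(1/99363) - 368100*(-1/203196) = 160/9033 + 30675/16933 = 279796555/152955789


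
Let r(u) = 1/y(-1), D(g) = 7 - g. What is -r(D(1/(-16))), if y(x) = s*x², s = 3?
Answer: -⅓ ≈ -0.33333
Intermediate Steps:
y(x) = 3*x²
r(u) = ⅓ (r(u) = 1/(3*(-1)²) = 1/(3*1) = 1/3 = ⅓)
-r(D(1/(-16))) = -1*⅓ = -⅓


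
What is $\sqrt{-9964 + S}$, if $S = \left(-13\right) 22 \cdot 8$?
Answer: $2 i \sqrt{3063} \approx 110.69 i$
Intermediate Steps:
$S = -2288$ ($S = \left(-286\right) 8 = -2288$)
$\sqrt{-9964 + S} = \sqrt{-9964 - 2288} = \sqrt{-12252} = 2 i \sqrt{3063}$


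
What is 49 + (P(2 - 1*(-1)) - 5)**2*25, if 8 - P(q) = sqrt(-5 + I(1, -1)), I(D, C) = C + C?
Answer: 99 - 150*I*sqrt(7) ≈ 99.0 - 396.86*I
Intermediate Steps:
I(D, C) = 2*C
P(q) = 8 - I*sqrt(7) (P(q) = 8 - sqrt(-5 + 2*(-1)) = 8 - sqrt(-5 - 2) = 8 - sqrt(-7) = 8 - I*sqrt(7))
49 + (P(2 - 1*(-1)) - 5)**2*25 = 49 + ((8 - I*sqrt(7)) - 5)**2*25 = 49 + (3 - I*sqrt(7))**2*25 = 49 + 25*(3 - I*sqrt(7))**2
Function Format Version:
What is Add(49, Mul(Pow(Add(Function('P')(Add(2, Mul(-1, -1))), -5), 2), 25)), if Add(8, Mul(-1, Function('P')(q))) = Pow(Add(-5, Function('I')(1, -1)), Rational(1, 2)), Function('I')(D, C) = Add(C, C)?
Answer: Add(99, Mul(-150, I, Pow(7, Rational(1, 2)))) ≈ Add(99.000, Mul(-396.86, I))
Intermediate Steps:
Function('I')(D, C) = Mul(2, C)
Function('P')(q) = Add(8, Mul(-1, I, Pow(7, Rational(1, 2)))) (Function('P')(q) = Add(8, Mul(-1, Pow(Add(-5, Mul(2, -1)), Rational(1, 2)))) = Add(8, Mul(-1, Pow(Add(-5, -2), Rational(1, 2)))) = Add(8, Mul(-1, Pow(-7, Rational(1, 2)))) = Add(8, Mul(-1, Mul(I, Pow(7, Rational(1, 2))))) = Add(8, Mul(-1, I, Pow(7, Rational(1, 2)))))
Add(49, Mul(Pow(Add(Function('P')(Add(2, Mul(-1, -1))), -5), 2), 25)) = Add(49, Mul(Pow(Add(Add(8, Mul(-1, I, Pow(7, Rational(1, 2)))), -5), 2), 25)) = Add(49, Mul(Pow(Add(3, Mul(-1, I, Pow(7, Rational(1, 2)))), 2), 25)) = Add(49, Mul(25, Pow(Add(3, Mul(-1, I, Pow(7, Rational(1, 2)))), 2)))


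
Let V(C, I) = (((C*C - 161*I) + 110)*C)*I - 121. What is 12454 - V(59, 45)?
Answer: 9713945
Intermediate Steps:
V(C, I) = -121 + C*I*(110 + C**2 - 161*I) (V(C, I) = (((C**2 - 161*I) + 110)*C)*I - 121 = ((110 + C**2 - 161*I)*C)*I - 121 = (C*(110 + C**2 - 161*I))*I - 121 = C*I*(110 + C**2 - 161*I) - 121 = -121 + C*I*(110 + C**2 - 161*I))
12454 - V(59, 45) = 12454 - (-121 + 45*59**3 - 161*59*45**2 + 110*59*45) = 12454 - (-121 + 45*205379 - 161*59*2025 + 292050) = 12454 - (-121 + 9242055 - 19235475 + 292050) = 12454 - 1*(-9701491) = 12454 + 9701491 = 9713945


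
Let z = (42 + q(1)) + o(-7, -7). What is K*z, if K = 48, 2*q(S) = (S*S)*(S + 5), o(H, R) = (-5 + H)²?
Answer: 9072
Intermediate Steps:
q(S) = S²*(5 + S)/2 (q(S) = ((S*S)*(S + 5))/2 = (S²*(5 + S))/2 = S²*(5 + S)/2)
z = 189 (z = (42 + (½)*1²*(5 + 1)) + (-5 - 7)² = (42 + (½)*1*6) + (-12)² = (42 + 3) + 144 = 45 + 144 = 189)
K*z = 48*189 = 9072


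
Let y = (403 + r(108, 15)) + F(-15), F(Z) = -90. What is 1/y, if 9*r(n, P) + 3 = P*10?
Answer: 3/988 ≈ 0.0030364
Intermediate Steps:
r(n, P) = -⅓ + 10*P/9 (r(n, P) = -⅓ + (P*10)/9 = -⅓ + (10*P)/9 = -⅓ + 10*P/9)
y = 988/3 (y = (403 + (-⅓ + (10/9)*15)) - 90 = (403 + (-⅓ + 50/3)) - 90 = (403 + 49/3) - 90 = 1258/3 - 90 = 988/3 ≈ 329.33)
1/y = 1/(988/3) = 3/988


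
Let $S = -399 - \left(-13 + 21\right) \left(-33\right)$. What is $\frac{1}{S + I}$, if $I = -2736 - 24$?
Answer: $- \frac{1}{2895} \approx -0.00034542$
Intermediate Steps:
$I = -2760$
$S = -135$ ($S = -399 - 8 \left(-33\right) = -399 - -264 = -399 + 264 = -135$)
$\frac{1}{S + I} = \frac{1}{-135 - 2760} = \frac{1}{-2895} = - \frac{1}{2895}$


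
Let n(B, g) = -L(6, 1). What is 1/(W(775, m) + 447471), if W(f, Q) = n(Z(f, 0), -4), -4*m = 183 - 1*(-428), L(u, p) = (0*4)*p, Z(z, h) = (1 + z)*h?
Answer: 1/447471 ≈ 2.2348e-6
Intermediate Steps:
Z(z, h) = h*(1 + z)
L(u, p) = 0 (L(u, p) = 0*p = 0)
n(B, g) = 0 (n(B, g) = -1*0 = 0)
m = -611/4 (m = -(183 - 1*(-428))/4 = -(183 + 428)/4 = -¼*611 = -611/4 ≈ -152.75)
W(f, Q) = 0
1/(W(775, m) + 447471) = 1/(0 + 447471) = 1/447471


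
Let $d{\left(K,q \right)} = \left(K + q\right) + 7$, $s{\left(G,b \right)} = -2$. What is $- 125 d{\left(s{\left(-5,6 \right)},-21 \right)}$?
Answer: $2000$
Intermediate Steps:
$d{\left(K,q \right)} = 7 + K + q$
$- 125 d{\left(s{\left(-5,6 \right)},-21 \right)} = - 125 \left(7 - 2 - 21\right) = \left(-125\right) \left(-16\right) = 2000$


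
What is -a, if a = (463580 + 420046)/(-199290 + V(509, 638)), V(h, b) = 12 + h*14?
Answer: 441813/96076 ≈ 4.5986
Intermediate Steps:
V(h, b) = 12 + 14*h
a = -441813/96076 (a = (463580 + 420046)/(-199290 + (12 + 14*509)) = 883626/(-199290 + (12 + 7126)) = 883626/(-199290 + 7138) = 883626/(-192152) = 883626*(-1/192152) = -441813/96076 ≈ -4.5986)
-a = -1*(-441813/96076) = 441813/96076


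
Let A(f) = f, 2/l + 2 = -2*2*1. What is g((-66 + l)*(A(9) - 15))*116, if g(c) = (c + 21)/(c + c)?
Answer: 12151/199 ≈ 61.060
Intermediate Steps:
l = -1/3 (l = 2/(-2 - 2*2*1) = 2/(-2 - 4*1) = 2/(-2 - 4) = 2/(-6) = 2*(-1/6) = -1/3 ≈ -0.33333)
g(c) = (21 + c)/(2*c) (g(c) = (21 + c)/((2*c)) = (21 + c)*(1/(2*c)) = (21 + c)/(2*c))
g((-66 + l)*(A(9) - 15))*116 = ((21 + (-66 - 1/3)*(9 - 15))/(2*(((-66 - 1/3)*(9 - 15)))))*116 = ((21 - 199/3*(-6))/(2*((-199/3*(-6)))))*116 = ((1/2)*(21 + 398)/398)*116 = ((1/2)*(1/398)*419)*116 = (419/796)*116 = 12151/199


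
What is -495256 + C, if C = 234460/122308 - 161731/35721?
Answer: -540941768577724/1092241017 ≈ -4.9526e+5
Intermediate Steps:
C = -2851462372/1092241017 (C = 234460*(1/122308) - 161731*1/35721 = 58615/30577 - 161731/35721 = -2851462372/1092241017 ≈ -2.6107)
-495256 + C = -495256 - 2851462372/1092241017 = -540941768577724/1092241017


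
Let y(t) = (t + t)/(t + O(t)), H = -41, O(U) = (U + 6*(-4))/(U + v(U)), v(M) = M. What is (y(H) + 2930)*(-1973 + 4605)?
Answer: 3634767184/471 ≈ 7.7171e+6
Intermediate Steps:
O(U) = (-24 + U)/(2*U) (O(U) = (U + 6*(-4))/(U + U) = (U - 24)/((2*U)) = (-24 + U)*(1/(2*U)) = (-24 + U)/(2*U))
y(t) = 2*t/(t + (-24 + t)/(2*t)) (y(t) = (t + t)/(t + (-24 + t)/(2*t)) = (2*t)/(t + (-24 + t)/(2*t)) = 2*t/(t + (-24 + t)/(2*t)))
(y(H) + 2930)*(-1973 + 4605) = (4*(-41)**2/(-24 - 41 + 2*(-41)**2) + 2930)*(-1973 + 4605) = (4*1681/(-24 - 41 + 2*1681) + 2930)*2632 = (4*1681/(-24 - 41 + 3362) + 2930)*2632 = (4*1681/3297 + 2930)*2632 = (4*1681*(1/3297) + 2930)*2632 = (6724/3297 + 2930)*2632 = (9666934/3297)*2632 = 3634767184/471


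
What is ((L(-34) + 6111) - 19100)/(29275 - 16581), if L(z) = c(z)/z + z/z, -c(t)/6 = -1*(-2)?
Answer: -110395/107899 ≈ -1.0231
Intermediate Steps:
c(t) = -12 (c(t) = -(-6)*(-2) = -6*2 = -12)
L(z) = 1 - 12/z (L(z) = -12/z + z/z = -12/z + 1 = 1 - 12/z)
((L(-34) + 6111) - 19100)/(29275 - 16581) = (((-12 - 34)/(-34) + 6111) - 19100)/(29275 - 16581) = ((-1/34*(-46) + 6111) - 19100)/12694 = ((23/17 + 6111) - 19100)*(1/12694) = (103910/17 - 19100)*(1/12694) = -220790/17*1/12694 = -110395/107899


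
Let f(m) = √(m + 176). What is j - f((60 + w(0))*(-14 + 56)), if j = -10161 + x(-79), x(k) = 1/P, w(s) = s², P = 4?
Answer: -40643/4 - 2*√674 ≈ -10213.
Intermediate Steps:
x(k) = ¼ (x(k) = 1/4 = ¼)
f(m) = √(176 + m)
j = -40643/4 (j = -10161 + ¼ = -40643/4 ≈ -10161.)
j - f((60 + w(0))*(-14 + 56)) = -40643/4 - √(176 + (60 + 0²)*(-14 + 56)) = -40643/4 - √(176 + (60 + 0)*42) = -40643/4 - √(176 + 60*42) = -40643/4 - √(176 + 2520) = -40643/4 - √2696 = -40643/4 - 2*√674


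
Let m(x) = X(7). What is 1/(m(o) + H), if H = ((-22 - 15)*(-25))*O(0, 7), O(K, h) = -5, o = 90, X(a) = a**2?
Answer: -1/4576 ≈ -0.00021853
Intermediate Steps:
m(x) = 49 (m(x) = 7**2 = 49)
H = -4625 (H = ((-22 - 15)*(-25))*(-5) = -37*(-25)*(-5) = 925*(-5) = -4625)
1/(m(o) + H) = 1/(49 - 4625) = 1/(-4576) = -1/4576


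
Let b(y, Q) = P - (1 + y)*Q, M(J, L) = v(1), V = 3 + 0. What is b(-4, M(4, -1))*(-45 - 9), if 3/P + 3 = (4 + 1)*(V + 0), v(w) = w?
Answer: -351/2 ≈ -175.50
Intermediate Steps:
V = 3
P = 1/4 (P = 3/(-3 + (4 + 1)*(3 + 0)) = 3/(-3 + 5*3) = 3/(-3 + 15) = 3/12 = 3*(1/12) = 1/4 ≈ 0.25000)
M(J, L) = 1
b(y, Q) = 1/4 - Q*(1 + y) (b(y, Q) = 1/4 - (1 + y)*Q = 1/4 - Q*(1 + y))
b(-4, M(4, -1))*(-45 - 9) = (1/4 - 1*1 - 1*1*(-4))*(-45 - 9) = (1/4 - 1 + 4)*(-54) = (13/4)*(-54) = -351/2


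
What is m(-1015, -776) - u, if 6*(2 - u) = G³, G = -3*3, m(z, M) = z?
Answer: -2277/2 ≈ -1138.5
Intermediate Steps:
G = -9
u = 247/2 (u = 2 - ⅙*(-9)³ = 2 - ⅙*(-729) = 2 + 243/2 = 247/2 ≈ 123.50)
m(-1015, -776) - u = -1015 - 1*247/2 = -1015 - 247/2 = -2277/2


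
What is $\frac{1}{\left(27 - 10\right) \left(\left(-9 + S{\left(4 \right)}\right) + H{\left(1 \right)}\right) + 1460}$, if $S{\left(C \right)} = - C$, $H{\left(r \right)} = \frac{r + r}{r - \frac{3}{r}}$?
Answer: $\frac{1}{1222} \approx 0.00081833$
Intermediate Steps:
$H{\left(r \right)} = \frac{2 r}{r - \frac{3}{r}}$
$\frac{1}{\left(27 - 10\right) \left(\left(-9 + S{\left(4 \right)}\right) + H{\left(1 \right)}\right) + 1460} = \frac{1}{\left(27 - 10\right) \left(\left(-9 - 4\right) + \frac{2 \cdot 1^{2}}{-3 + 1^{2}}\right) + 1460} = \frac{1}{17 \left(\left(-9 - 4\right) + 2 \cdot 1 \frac{1}{-3 + 1}\right) + 1460} = \frac{1}{17 \left(-13 + 2 \cdot 1 \frac{1}{-2}\right) + 1460} = \frac{1}{17 \left(-13 + 2 \cdot 1 \left(- \frac{1}{2}\right)\right) + 1460} = \frac{1}{17 \left(-13 - 1\right) + 1460} = \frac{1}{17 \left(-14\right) + 1460} = \frac{1}{-238 + 1460} = \frac{1}{1222}$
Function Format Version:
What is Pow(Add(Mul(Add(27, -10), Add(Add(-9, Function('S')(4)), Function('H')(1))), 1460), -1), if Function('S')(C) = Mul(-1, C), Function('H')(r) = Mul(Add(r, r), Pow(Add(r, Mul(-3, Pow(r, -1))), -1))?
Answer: Rational(1, 1222) ≈ 0.00081833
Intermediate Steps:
Function('H')(r) = Mul(2, r, Pow(Add(r, Mul(-3, Pow(r, -1))), -1)) (Function('H')(r) = Mul(Mul(2, r), Pow(Add(r, Mul(-3, Pow(r, -1))), -1)) = Mul(2, r, Pow(Add(r, Mul(-3, Pow(r, -1))), -1)))
Pow(Add(Mul(Add(27, -10), Add(Add(-9, Function('S')(4)), Function('H')(1))), 1460), -1) = Pow(Add(Mul(Add(27, -10), Add(Add(-9, Mul(-1, 4)), Mul(2, Pow(1, 2), Pow(Add(-3, Pow(1, 2)), -1)))), 1460), -1) = Pow(Add(Mul(17, Add(Add(-9, -4), Mul(2, 1, Pow(Add(-3, 1), -1)))), 1460), -1) = Pow(Add(Mul(17, Add(-13, Mul(2, 1, Pow(-2, -1)))), 1460), -1) = Pow(Add(Mul(17, Add(-13, Mul(2, 1, Rational(-1, 2)))), 1460), -1) = Pow(Add(Mul(17, Add(-13, -1)), 1460), -1) = Pow(Add(Mul(17, -14), 1460), -1) = Pow(Add(-238, 1460), -1) = Pow(1222, -1) = Rational(1, 1222)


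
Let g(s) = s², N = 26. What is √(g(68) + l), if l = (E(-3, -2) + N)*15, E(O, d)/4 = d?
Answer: √4894 ≈ 69.957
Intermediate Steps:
E(O, d) = 4*d
l = 270 (l = (4*(-2) + 26)*15 = (-8 + 26)*15 = 18*15 = 270)
√(g(68) + l) = √(68² + 270) = √(4624 + 270) = √4894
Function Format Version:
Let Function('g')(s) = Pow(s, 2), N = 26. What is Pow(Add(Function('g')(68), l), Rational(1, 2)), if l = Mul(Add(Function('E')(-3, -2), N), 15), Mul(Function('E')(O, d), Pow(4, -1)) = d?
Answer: Pow(4894, Rational(1, 2)) ≈ 69.957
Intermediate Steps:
Function('E')(O, d) = Mul(4, d)
l = 270 (l = Mul(Add(Mul(4, -2), 26), 15) = Mul(Add(-8, 26), 15) = Mul(18, 15) = 270)
Pow(Add(Function('g')(68), l), Rational(1, 2)) = Pow(Add(Pow(68, 2), 270), Rational(1, 2)) = Pow(Add(4624, 270), Rational(1, 2)) = Pow(4894, Rational(1, 2))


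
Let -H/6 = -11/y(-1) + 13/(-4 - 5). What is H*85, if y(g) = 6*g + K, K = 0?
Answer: -595/3 ≈ -198.33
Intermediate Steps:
y(g) = 6*g (y(g) = 6*g + 0 = 6*g)
H = -7/3 (H = -6*(-11/(6*(-1)) + 13/(-4 - 5)) = -6*(-11/(-6) + 13/(-9)) = -6*(-11*(-⅙) + 13*(-⅑)) = -6*(11/6 - 13/9) = -6*7/18 = -7/3 ≈ -2.3333)
H*85 = -7/3*85 = -595/3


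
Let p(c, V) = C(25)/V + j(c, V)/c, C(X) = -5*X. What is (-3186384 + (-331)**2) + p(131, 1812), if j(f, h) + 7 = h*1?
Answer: -730348374871/237372 ≈ -3.0768e+6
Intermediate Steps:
j(f, h) = -7 + h (j(f, h) = -7 + h*1 = -7 + h)
p(c, V) = -125/V + (-7 + V)/c (p(c, V) = (-5*25)/V + (-7 + V)/c = -125/V + (-7 + V)/c)
(-3186384 + (-331)**2) + p(131, 1812) = (-3186384 + (-331)**2) + (-125/1812 - 7/131 + 1812/131) = (-3186384 + 109561) + (-125*1/1812 - 7*1/131 + 1812*(1/131)) = -3076823 + (-125/1812 - 7/131 + 1812/131) = -3076823 + 3254285/237372 = -730348374871/237372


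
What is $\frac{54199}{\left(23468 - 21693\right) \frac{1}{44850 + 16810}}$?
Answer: $\frac{668382068}{355} \approx 1.8828 \cdot 10^{6}$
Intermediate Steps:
$\frac{54199}{\left(23468 - 21693\right) \frac{1}{44850 + 16810}} = \frac{54199}{1775 \cdot \frac{1}{61660}} = \frac{54199}{\frac{355}{12332}} = 54199 \cdot \frac{12332}{355} = \frac{668382068}{355}$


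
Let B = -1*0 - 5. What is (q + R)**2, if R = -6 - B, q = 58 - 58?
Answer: 1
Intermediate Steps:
B = -5 (B = 0 - 5 = -5)
q = 0
R = -1 (R = -6 - 1*(-5) = -6 + 5 = -1)
(q + R)**2 = (0 - 1)**2 = (-1)**2 = 1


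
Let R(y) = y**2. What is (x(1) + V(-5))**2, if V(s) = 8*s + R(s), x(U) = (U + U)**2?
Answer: 121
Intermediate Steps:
x(U) = 4*U**2 (x(U) = (2*U)**2 = 4*U**2)
V(s) = s**2 + 8*s (V(s) = 8*s + s**2 = s**2 + 8*s)
(x(1) + V(-5))**2 = (4*1**2 - 5*(8 - 5))**2 = (4*1 - 5*3)**2 = (4 - 15)**2 = (-11)**2 = 121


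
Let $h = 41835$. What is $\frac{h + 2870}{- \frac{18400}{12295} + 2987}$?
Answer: $\frac{109929595}{7341353} \approx 14.974$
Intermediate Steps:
$\frac{h + 2870}{- \frac{18400}{12295} + 2987} = \frac{41835 + 2870}{- \frac{18400}{12295} + 2987} = \frac{44705}{\left(-18400\right) \frac{1}{12295} + 2987} = \frac{44705}{- \frac{3680}{2459} + 2987} = \frac{44705}{\frac{7341353}{2459}} = 44705 \cdot \frac{2459}{7341353} = \frac{109929595}{7341353}$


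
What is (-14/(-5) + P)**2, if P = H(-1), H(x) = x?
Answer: 81/25 ≈ 3.2400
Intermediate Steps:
P = -1
(-14/(-5) + P)**2 = (-14/(-5) - 1)**2 = (-14*(-1/5) - 1)**2 = (14/5 - 1)**2 = (9/5)**2 = 81/25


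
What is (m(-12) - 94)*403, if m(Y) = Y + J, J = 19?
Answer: -35061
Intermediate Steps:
m(Y) = 19 + Y (m(Y) = Y + 19 = 19 + Y)
(m(-12) - 94)*403 = ((19 - 12) - 94)*403 = (7 - 94)*403 = -87*403 = -35061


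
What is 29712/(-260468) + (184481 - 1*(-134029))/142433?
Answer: 19682423346/9274809661 ≈ 2.1221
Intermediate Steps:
29712/(-260468) + (184481 - 1*(-134029))/142433 = 29712*(-1/260468) + (184481 + 134029)*(1/142433) = -7428/65117 + 318510*(1/142433) = -7428/65117 + 318510/142433 = 19682423346/9274809661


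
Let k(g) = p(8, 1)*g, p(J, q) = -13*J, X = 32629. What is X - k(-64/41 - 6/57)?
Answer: 25282999/779 ≈ 32456.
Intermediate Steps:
k(g) = -104*g (k(g) = (-13*8)*g = -104*g)
X - k(-64/41 - 6/57) = 32629 - (-104)*(-64/41 - 6/57) = 32629 - (-104)*(-64*1/41 - 6*1/57) = 32629 - (-104)*(-64/41 - 2/19) = 32629 - (-104)*(-1298)/779 = 32629 - 1*134992/779 = 32629 - 134992/779 = 25282999/779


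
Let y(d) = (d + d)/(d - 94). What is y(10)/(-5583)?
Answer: 5/117243 ≈ 4.2646e-5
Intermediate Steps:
y(d) = 2*d/(-94 + d) (y(d) = (2*d)/(-94 + d) = 2*d/(-94 + d))
y(10)/(-5583) = (2*10/(-94 + 10))/(-5583) = (2*10/(-84))*(-1/5583) = (2*10*(-1/84))*(-1/5583) = -5/21*(-1/5583) = 5/117243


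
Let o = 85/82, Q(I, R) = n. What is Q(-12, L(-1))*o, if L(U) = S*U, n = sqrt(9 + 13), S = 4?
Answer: 85*sqrt(22)/82 ≈ 4.8620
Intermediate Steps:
n = sqrt(22) ≈ 4.6904
L(U) = 4*U
Q(I, R) = sqrt(22)
o = 85/82 (o = 85*(1/82) = 85/82 ≈ 1.0366)
Q(-12, L(-1))*o = sqrt(22)*(85/82) = 85*sqrt(22)/82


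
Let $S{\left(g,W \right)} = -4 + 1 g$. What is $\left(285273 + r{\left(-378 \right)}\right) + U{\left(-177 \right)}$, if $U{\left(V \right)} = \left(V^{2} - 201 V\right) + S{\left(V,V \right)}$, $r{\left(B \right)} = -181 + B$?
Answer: $351439$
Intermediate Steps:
$S{\left(g,W \right)} = -4 + g$
$U{\left(V \right)} = -4 + V^{2} - 200 V$ ($U{\left(V \right)} = \left(V^{2} - 201 V\right) + \left(-4 + V\right) = -4 + V^{2} - 200 V$)
$\left(285273 + r{\left(-378 \right)}\right) + U{\left(-177 \right)} = \left(285273 - 559\right) - \left(-35396 - 31329\right) = \left(285273 - 559\right) + \left(-4 + 31329 + 35400\right) = 284714 + 66725 = 351439$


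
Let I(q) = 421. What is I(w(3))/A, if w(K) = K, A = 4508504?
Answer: 421/4508504 ≈ 9.3379e-5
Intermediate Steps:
I(w(3))/A = 421/4508504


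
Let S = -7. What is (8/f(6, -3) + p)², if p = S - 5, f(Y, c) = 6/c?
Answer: 256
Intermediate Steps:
p = -12 (p = -7 - 5 = -12)
(8/f(6, -3) + p)² = (8/((6/(-3))) - 12)² = (8/((6*(-⅓))) - 12)² = (8/(-2) - 12)² = (8*(-½) - 12)² = (-4 - 12)² = (-16)² = 256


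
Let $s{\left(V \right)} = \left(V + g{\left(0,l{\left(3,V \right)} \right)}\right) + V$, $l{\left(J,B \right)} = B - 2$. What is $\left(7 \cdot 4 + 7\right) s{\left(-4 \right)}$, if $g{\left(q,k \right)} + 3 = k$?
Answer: $-595$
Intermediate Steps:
$l{\left(J,B \right)} = -2 + B$
$g{\left(q,k \right)} = -3 + k$
$s{\left(V \right)} = -5 + 3 V$ ($s{\left(V \right)} = \left(V + \left(-3 + \left(-2 + V\right)\right)\right) + V = \left(V + \left(-5 + V\right)\right) + V = \left(-5 + 2 V\right) + V = -5 + 3 V$)
$\left(7 \cdot 4 + 7\right) s{\left(-4 \right)} = \left(7 \cdot 4 + 7\right) \left(-5 + 3 \left(-4\right)\right) = \left(28 + 7\right) \left(-5 - 12\right) = 35 \left(-17\right) = -595$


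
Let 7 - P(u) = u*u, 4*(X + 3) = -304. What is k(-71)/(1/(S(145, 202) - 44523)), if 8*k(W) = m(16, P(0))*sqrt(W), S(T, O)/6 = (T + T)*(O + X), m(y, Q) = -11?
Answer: -1864467*I*sqrt(71)/8 ≈ -1.9638e+6*I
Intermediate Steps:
X = -79 (X = -3 + (1/4)*(-304) = -3 - 76 = -79)
P(u) = 7 - u**2 (P(u) = 7 - u*u = 7 - u**2)
S(T, O) = 12*T*(-79 + O) (S(T, O) = 6*((T + T)*(O - 79)) = 6*((2*T)*(-79 + O)) = 6*(2*T*(-79 + O)) = 12*T*(-79 + O))
k(W) = -11*sqrt(W)/8 (k(W) = (-11*sqrt(W))/8 = -11*sqrt(W)/8)
k(-71)/(1/(S(145, 202) - 44523)) = (-11*I*sqrt(71)/8)/(1/(12*145*(-79 + 202) - 44523)) = (-11*I*sqrt(71)/8)/(1/(12*145*123 - 44523)) = (-11*I*sqrt(71)/8)/(1/(214020 - 44523)) = (-11*I*sqrt(71)/8)/(1/169497) = -11*I*sqrt(71)/8*169497 = -1864467*I*sqrt(71)/8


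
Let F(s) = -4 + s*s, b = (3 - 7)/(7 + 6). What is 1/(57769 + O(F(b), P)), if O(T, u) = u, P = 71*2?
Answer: 1/57911 ≈ 1.7268e-5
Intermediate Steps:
b = -4/13 ≈ -0.30769
F(s) = -4 + s²
P = 142
1/(57769 + O(F(b), P)) = 1/(57769 + 142) = 1/57911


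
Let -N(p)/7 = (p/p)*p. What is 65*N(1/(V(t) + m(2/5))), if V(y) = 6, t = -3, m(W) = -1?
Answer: -91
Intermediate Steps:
N(p) = -7*p (N(p) = -7*p/p*p = -7*p)
65*N(1/(V(t) + m(2/5))) = 65*(-7/(6 - 1)) = 65*(-7/5) = -91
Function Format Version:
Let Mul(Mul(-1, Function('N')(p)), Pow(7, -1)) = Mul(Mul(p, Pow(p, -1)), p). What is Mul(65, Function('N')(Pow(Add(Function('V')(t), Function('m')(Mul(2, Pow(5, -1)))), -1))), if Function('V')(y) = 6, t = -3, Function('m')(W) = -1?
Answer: -91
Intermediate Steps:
Function('N')(p) = Mul(-7, p) (Function('N')(p) = Mul(-7, Mul(Mul(p, Pow(p, -1)), p)) = Mul(-7, Mul(1, p)) = Mul(-7, p))
Mul(65, Function('N')(Pow(Add(Function('V')(t), Function('m')(Mul(2, Pow(5, -1)))), -1))) = Mul(65, Mul(-7, Pow(Add(6, -1), -1))) = Mul(65, Mul(-7, Pow(5, -1))) = Mul(65, Mul(-7, Rational(1, 5))) = Mul(65, Rational(-7, 5)) = -91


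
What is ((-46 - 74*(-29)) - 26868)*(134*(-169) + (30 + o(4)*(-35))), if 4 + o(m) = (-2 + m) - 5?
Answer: 554084928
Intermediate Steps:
o(m) = -11 + m (o(m) = -4 + ((-2 + m) - 5) = -4 + (-7 + m) = -11 + m)
((-46 - 74*(-29)) - 26868)*(134*(-169) + (30 + o(4)*(-35))) = ((-46 - 74*(-29)) - 26868)*(134*(-169) + (30 + (-11 + 4)*(-35))) = ((-46 + 2146) - 26868)*(-22646 + (30 - 7*(-35))) = (2100 - 26868)*(-22646 + (30 + 245)) = -24768*(-22646 + 275) = -24768*(-22371) = 554084928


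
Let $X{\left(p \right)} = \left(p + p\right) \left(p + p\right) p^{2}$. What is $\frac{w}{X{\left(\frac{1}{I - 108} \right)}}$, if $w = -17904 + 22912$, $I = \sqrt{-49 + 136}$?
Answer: $177965631396 - 6355692864 \sqrt{87} \approx 1.1868 \cdot 10^{11}$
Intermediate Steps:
$I = \sqrt{87} \approx 9.3274$
$w = 5008$
$X{\left(p \right)} = 4 p^{4}$ ($X{\left(p \right)} = 2 p 2 p p^{2} = 4 p^{2} p^{2} = 4 p^{4}$)
$\frac{w}{X{\left(\frac{1}{I - 108} \right)}} = \frac{5008}{4 \left(\frac{1}{\sqrt{87} - 108}\right)^{4}} = \frac{5008}{4 \left(\frac{1}{-108 + \sqrt{87}}\right)^{4}} = \frac{5008}{4 \frac{1}{\left(-108 + \sqrt{87}\right)^{4}}} = 5008 \frac{\left(-108 + \sqrt{87}\right)^{4}}{4} = 1252 \left(-108 + \sqrt{87}\right)^{4}$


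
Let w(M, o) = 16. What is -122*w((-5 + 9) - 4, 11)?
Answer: -1952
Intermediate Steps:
-122*w((-5 + 9) - 4, 11) = -122*16 = -1952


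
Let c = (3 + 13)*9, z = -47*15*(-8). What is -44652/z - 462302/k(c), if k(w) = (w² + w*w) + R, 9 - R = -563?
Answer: -46715958/2470085 ≈ -18.913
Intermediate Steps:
R = 572 (R = 9 - 1*(-563) = 9 + 563 = 572)
z = 5640 (z = -705*(-8) = 5640)
c = 144 (c = 16*9 = 144)
k(w) = 572 + 2*w² (k(w) = (w² + w*w) + 572 = (w² + w²) + 572 = 2*w² + 572 = 572 + 2*w²)
-44652/z - 462302/k(c) = -44652/5640 - 462302/(572 + 2*144²) = -44652*1/5640 - 462302/(572 + 2*20736) = -3721/470 - 462302/(572 + 41472) = -3721/470 - 462302/42044 = -3721/470 - 462302*1/42044 = -3721/470 - 231151/21022 = -46715958/2470085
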